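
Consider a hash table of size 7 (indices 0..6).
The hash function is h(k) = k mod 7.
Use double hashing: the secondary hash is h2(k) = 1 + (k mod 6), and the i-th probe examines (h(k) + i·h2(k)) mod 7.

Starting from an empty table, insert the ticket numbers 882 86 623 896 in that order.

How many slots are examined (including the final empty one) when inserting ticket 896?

Insert 882: h=0, slot 0 empty → index 0.
Insert 86: h=2, slot 2 empty → index 2.
Insert 623: h=0, h2=6, slot 0 occupied → index 6.
Insert 896: h=0, h2=3, slot 0 occupied → index 3.
Table: [882, ∅, 86, 896, ∅, ∅, 623]

2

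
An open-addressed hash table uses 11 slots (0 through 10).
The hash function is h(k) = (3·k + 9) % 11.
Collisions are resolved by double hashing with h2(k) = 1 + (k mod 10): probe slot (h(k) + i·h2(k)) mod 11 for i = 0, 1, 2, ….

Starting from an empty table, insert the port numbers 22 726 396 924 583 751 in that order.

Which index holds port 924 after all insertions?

3

Insert 22: h=9, slot 9 empty → index 9.
Insert 726: h=9, h2=7, slot 9 occupied → index 5.
Insert 396: h=9, h2=7, slots 9,5 occupied → index 1.
Insert 924: h=9, h2=5, slot 9 occupied → index 3.
Insert 583: h=9, h2=4, slot 9 occupied → index 2.
Insert 751: h=7, slot 7 empty → index 7.
Table: [_, 396, 583, 924, _, 726, _, 751, _, 22, _]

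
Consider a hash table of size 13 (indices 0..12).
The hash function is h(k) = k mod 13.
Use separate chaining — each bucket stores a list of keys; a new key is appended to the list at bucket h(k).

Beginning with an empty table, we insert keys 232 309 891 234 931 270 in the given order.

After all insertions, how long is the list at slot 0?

1

232 -> bucket 11
309 -> bucket 10
891 -> bucket 7
234 -> bucket 0
931 -> bucket 8
270 -> bucket 10 (collision)
Final buckets:
0: 234
1: .
2: .
3: .
4: .
5: .
6: .
7: 891
8: 931
9: .
10: 309 -> 270
11: 232
12: .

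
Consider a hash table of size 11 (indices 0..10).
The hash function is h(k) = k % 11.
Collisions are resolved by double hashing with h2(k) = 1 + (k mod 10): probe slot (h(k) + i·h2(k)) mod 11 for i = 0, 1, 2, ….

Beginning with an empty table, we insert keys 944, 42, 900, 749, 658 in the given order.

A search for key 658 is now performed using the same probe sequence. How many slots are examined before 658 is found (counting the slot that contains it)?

Insert 944: h=9, slot 9 empty => index 9.
Insert 42: h=9, h2=3, slot 9 occupied => index 1.
Insert 900: h=9, h2=1, slot 9 occupied => index 10.
Insert 749: h=1, h2=10, slot 1 occupied => index 0.
Insert 658: h=9, h2=9, slot 9 occupied => index 7.
Table: [749, 42, _, _, _, _, _, 658, _, 944, 900]
Lookup 658: h=9, h2=9, probe 9,7 → found at 7.

2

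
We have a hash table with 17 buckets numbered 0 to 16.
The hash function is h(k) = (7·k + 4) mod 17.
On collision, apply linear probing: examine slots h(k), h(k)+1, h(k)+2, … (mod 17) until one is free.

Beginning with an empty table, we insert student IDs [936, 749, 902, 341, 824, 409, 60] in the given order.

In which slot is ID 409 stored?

936: h=11 => slot 11
749: h=11, probe 11,12 => slot 12
902: h=11, probe 11,12,13 => slot 13
341: h=11, probe 11,12,13,14 => slot 14
824: h=9 => slot 9
409: h=11, probe 11,12,13,14,15 => slot 15
60: h=16 => slot 16
Table: [-, -, -, -, -, -, -, -, -, 824, -, 936, 749, 902, 341, 409, 60]

15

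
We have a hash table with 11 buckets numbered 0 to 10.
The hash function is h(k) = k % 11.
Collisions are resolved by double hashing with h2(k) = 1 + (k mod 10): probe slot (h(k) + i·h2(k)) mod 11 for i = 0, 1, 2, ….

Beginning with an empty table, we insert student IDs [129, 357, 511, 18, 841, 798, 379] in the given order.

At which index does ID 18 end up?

129 hashes to 8; slot 8 is free → place at 8.
357 hashes to 5; slot 5 is free → place at 5.
511 hashes to 5, h2=2; 5 taken → place at 7.
18 hashes to 7, h2=9; 7,5 taken → place at 3.
841 hashes to 5, h2=2; 5,7 taken → place at 9.
798 hashes to 6; slot 6 is free → place at 6.
379 hashes to 5, h2=10; 5 taken → place at 4.
Table: [∅, ∅, ∅, 18, 379, 357, 798, 511, 129, 841, ∅]

3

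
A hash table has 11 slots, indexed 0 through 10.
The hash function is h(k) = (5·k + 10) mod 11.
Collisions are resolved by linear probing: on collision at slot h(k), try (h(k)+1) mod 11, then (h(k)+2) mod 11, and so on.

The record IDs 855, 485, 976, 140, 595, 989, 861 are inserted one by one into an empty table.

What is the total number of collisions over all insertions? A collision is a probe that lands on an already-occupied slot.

Insert 855: h=6, slot 6 empty -> index 6.
Insert 485: h=4, slot 4 empty -> index 4.
Insert 976: h=6, slot 6 occupied -> index 7.
Insert 140: h=6, slots 6,7 occupied -> index 8.
Insert 595: h=4, slot 4 occupied -> index 5.
Insert 989: h=5, slots 5,6,7,8 occupied -> index 9.
Insert 861: h=3, slot 3 empty -> index 3.
Table: [., ., ., 861, 485, 595, 855, 976, 140, 989, .]

8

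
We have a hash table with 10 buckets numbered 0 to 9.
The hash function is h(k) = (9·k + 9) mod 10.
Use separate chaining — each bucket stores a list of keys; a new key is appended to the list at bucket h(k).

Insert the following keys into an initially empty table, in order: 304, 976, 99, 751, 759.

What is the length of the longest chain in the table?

2

Insert 304: h=5, bucket 5 empty → new chain.
Insert 976: h=3, bucket 3 empty → new chain.
Insert 99: h=0, bucket 0 empty → new chain.
Insert 751: h=8, bucket 8 empty → new chain.
Insert 759: h=0, bucket 0 nonempty → append to chain.
Final buckets:
0: 99 -> 759
1: ∅
2: ∅
3: 976
4: ∅
5: 304
6: ∅
7: ∅
8: 751
9: ∅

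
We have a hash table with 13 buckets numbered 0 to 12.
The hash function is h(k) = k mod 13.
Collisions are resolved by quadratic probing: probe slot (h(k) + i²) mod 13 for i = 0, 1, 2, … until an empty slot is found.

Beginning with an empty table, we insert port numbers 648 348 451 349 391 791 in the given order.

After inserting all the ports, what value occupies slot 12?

349

Insert 648: h=11, slot 11 empty -> index 11.
Insert 348: h=10, slot 10 empty -> index 10.
Insert 451: h=9, slot 9 empty -> index 9.
Insert 349: h=11, slot 11 occupied -> index 12.
Insert 391: h=1, slot 1 empty -> index 1.
Insert 791: h=11, slots 11,12 occupied -> index 2.
Table: [_, 391, 791, _, _, _, _, _, _, 451, 348, 648, 349]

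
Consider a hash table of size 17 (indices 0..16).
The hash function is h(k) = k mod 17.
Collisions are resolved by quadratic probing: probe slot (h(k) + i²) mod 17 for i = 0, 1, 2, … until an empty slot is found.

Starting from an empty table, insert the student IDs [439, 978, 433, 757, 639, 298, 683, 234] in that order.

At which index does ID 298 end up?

439: h=14 → slot 14
978: h=9 → slot 9
433: h=8 → slot 8
757: h=9, probe 9,10 → slot 10
639: h=10, probe 10,11 → slot 11
298: h=9, probe 9,10,13 → slot 13
683: h=3 → slot 3
234: h=13, probe 13,14,0 → slot 0
Table: [234, ., ., 683, ., ., ., ., 433, 978, 757, 639, ., 298, 439, ., .]

13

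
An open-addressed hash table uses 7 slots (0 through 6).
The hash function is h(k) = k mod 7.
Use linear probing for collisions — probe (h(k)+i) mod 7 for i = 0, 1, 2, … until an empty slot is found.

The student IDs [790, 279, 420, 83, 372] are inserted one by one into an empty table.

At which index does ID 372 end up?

3

790 hashes to 6; slot 6 is free => place at 6.
279 hashes to 6; 6 taken => place at 0.
420 hashes to 0; 0 taken => place at 1.
83 hashes to 6; 6,0,1 taken => place at 2.
372 hashes to 1; 1,2 taken => place at 3.
Table: [279, 420, 83, 372, ∅, ∅, 790]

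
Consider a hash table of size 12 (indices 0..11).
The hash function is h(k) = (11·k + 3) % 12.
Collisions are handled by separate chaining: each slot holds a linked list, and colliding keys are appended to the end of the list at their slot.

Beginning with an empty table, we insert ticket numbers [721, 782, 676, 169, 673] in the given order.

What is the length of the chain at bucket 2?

3

721 -> bucket 2
782 -> bucket 1
676 -> bucket 11
169 -> bucket 2 (collision)
673 -> bucket 2 (collision)
Final buckets:
0: .
1: 782
2: 721 -> 169 -> 673
3: .
4: .
5: .
6: .
7: .
8: .
9: .
10: .
11: 676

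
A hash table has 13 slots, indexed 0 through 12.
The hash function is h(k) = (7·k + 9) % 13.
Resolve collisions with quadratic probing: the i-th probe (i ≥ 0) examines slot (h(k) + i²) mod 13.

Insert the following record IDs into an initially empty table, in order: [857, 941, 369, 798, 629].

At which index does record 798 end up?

9

Insert 857: h=2, slot 2 empty => index 2.
Insert 941: h=5, slot 5 empty => index 5.
Insert 369: h=5, slot 5 occupied => index 6.
Insert 798: h=5, slots 5,6 occupied => index 9.
Insert 629: h=5, slots 5,6,9 occupied => index 1.
Table: [-, 629, 857, -, -, 941, 369, -, -, 798, -, -, -]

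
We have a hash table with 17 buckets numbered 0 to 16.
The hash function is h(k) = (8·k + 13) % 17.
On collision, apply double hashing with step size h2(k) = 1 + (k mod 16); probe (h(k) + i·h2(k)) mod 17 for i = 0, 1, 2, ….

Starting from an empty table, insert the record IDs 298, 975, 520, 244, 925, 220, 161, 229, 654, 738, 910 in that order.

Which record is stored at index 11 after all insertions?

910

Insert 298: h=0, slot 0 empty => index 0.
Insert 975: h=10, slot 10 empty => index 10.
Insert 520: h=8, slot 8 empty => index 8.
Insert 244: h=10, h2=5, slot 10 occupied => index 15.
Insert 925: h=1, slot 1 empty => index 1.
Insert 220: h=5, slot 5 empty => index 5.
Insert 161: h=9, slot 9 empty => index 9.
Insert 229: h=9, h2=6, slots 9,15 occupied => index 4.
Insert 654: h=9, h2=15, slot 9 occupied => index 7.
Insert 738: h=1, h2=3, slots 1,4,7,10 occupied => index 13.
Insert 910: h=0, h2=15, slots 0,15,13 occupied => index 11.
Table: [298, 925, _, _, 229, 220, _, 654, 520, 161, 975, 910, _, 738, _, 244, _]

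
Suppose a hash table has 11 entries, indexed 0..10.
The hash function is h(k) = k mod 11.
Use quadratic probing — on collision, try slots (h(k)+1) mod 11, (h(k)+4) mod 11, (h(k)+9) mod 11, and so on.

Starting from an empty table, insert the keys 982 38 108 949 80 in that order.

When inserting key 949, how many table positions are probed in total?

2

Insert 982: h=3, slot 3 empty => index 3.
Insert 38: h=5, slot 5 empty => index 5.
Insert 108: h=9, slot 9 empty => index 9.
Insert 949: h=3, slot 3 occupied => index 4.
Insert 80: h=3, slots 3,4 occupied => index 7.
Table: [_, _, _, 982, 949, 38, _, 80, _, 108, _]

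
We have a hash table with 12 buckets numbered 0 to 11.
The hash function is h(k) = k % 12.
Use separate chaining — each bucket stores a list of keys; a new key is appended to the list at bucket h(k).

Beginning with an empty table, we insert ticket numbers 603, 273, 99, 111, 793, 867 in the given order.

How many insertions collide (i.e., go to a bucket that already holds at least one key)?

3

603 -> bucket 3
273 -> bucket 9
99 -> bucket 3 (collision)
111 -> bucket 3 (collision)
793 -> bucket 1
867 -> bucket 3 (collision)
Final buckets:
0: —
1: 793
2: —
3: 603 -> 99 -> 111 -> 867
4: —
5: —
6: —
7: —
8: —
9: 273
10: —
11: —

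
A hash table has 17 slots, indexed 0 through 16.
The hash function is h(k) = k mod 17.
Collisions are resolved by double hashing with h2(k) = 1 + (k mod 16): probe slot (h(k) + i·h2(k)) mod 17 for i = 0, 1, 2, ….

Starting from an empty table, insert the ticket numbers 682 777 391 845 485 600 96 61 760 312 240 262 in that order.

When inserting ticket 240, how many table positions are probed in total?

2

Insert 682: h=2, slot 2 empty => index 2.
Insert 777: h=12, slot 12 empty => index 12.
Insert 391: h=0, slot 0 empty => index 0.
Insert 845: h=12, h2=14, slot 12 occupied => index 9.
Insert 485: h=9, h2=6, slot 9 occupied => index 15.
Insert 600: h=5, slot 5 empty => index 5.
Insert 96: h=11, slot 11 empty => index 11.
Insert 61: h=10, slot 10 empty => index 10.
Insert 760: h=12, h2=9, slot 12 occupied => index 4.
Insert 312: h=6, slot 6 empty => index 6.
Insert 240: h=2, h2=1, slot 2 occupied => index 3.
Insert 262: h=7, slot 7 empty => index 7.
Table: [391, ∅, 682, 240, 760, 600, 312, 262, ∅, 845, 61, 96, 777, ∅, ∅, 485, ∅]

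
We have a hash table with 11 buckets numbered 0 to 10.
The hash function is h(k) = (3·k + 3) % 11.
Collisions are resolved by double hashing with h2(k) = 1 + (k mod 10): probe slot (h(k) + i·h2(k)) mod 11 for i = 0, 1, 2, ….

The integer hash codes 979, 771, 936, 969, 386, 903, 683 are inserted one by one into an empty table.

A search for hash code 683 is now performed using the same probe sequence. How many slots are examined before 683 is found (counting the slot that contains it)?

4

979: h=3 → slot 3
771: h=6 → slot 6
936: h=6, h2=7, probe 6,2 → slot 2
969: h=6, h2=10, probe 6,5 → slot 5
386: h=6, h2=7, probe 6,2,9 → slot 9
903: h=6, h2=4, probe 6,10 → slot 10
683: h=6, h2=4, probe 6,10,3,7 → slot 7
Table: [_, _, 936, 979, _, 969, 771, 683, _, 386, 903]
Lookup 683: h=6, h2=4, probe 6,10,3,7 → found at 7.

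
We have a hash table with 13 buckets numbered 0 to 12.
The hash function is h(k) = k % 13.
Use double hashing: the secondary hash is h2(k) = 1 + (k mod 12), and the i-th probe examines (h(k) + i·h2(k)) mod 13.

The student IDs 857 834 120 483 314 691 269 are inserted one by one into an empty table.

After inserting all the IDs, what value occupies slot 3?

Insert 857: h=12, slot 12 empty → index 12.
Insert 834: h=2, slot 2 empty → index 2.
Insert 120: h=3, slot 3 empty → index 3.
Insert 483: h=2, h2=4, slot 2 occupied → index 6.
Insert 314: h=2, h2=3, slot 2 occupied → index 5.
Insert 691: h=2, h2=8, slot 2 occupied → index 10.
Insert 269: h=9, slot 9 empty → index 9.
Table: [-, -, 834, 120, -, 314, 483, -, -, 269, 691, -, 857]

120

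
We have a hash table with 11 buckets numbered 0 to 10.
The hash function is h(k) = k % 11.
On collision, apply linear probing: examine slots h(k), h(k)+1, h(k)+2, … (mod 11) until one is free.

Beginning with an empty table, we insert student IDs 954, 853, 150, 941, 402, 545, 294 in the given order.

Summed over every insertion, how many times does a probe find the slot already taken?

16

954: h=8 => slot 8
853: h=6 => slot 6
150: h=7 => slot 7
941: h=6, probe 6,7,8,9 => slot 9
402: h=6, probe 6,7,8,9,10 => slot 10
545: h=6, probe 6,7,8,9,10,0 => slot 0
294: h=8, probe 8,9,10,0,1 => slot 1
Table: [545, 294, -, -, -, -, 853, 150, 954, 941, 402]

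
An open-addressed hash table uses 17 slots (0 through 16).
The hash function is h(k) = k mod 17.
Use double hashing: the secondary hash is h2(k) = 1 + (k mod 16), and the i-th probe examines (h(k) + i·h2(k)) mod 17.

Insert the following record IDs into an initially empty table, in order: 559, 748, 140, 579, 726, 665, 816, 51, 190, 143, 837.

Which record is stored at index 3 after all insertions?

Insert 559: h=15, slot 15 empty → index 15.
Insert 748: h=0, slot 0 empty → index 0.
Insert 140: h=4, slot 4 empty → index 4.
Insert 579: h=1, slot 1 empty → index 1.
Insert 726: h=12, slot 12 empty → index 12.
Insert 665: h=2, slot 2 empty → index 2.
Insert 816: h=0, h2=1, slots 0,1,2 occupied → index 3.
Insert 51: h=0, h2=4, slots 0,4 occupied → index 8.
Insert 190: h=3, h2=15, slots 3,1 occupied → index 16.
Insert 143: h=7, slot 7 empty → index 7.
Insert 837: h=4, h2=6, slot 4 occupied → index 10.
Table: [748, 579, 665, 816, 140, ∅, ∅, 143, 51, ∅, 837, ∅, 726, ∅, ∅, 559, 190]

816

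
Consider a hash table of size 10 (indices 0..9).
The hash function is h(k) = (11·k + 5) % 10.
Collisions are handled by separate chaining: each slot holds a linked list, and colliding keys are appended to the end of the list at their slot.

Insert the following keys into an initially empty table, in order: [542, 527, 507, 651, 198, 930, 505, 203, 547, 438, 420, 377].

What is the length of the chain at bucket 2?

Insert 542: h=7, bucket 7 empty -> new chain.
Insert 527: h=2, bucket 2 empty -> new chain.
Insert 507: h=2, bucket 2 nonempty -> append to chain.
Insert 651: h=6, bucket 6 empty -> new chain.
Insert 198: h=3, bucket 3 empty -> new chain.
Insert 930: h=5, bucket 5 empty -> new chain.
Insert 505: h=0, bucket 0 empty -> new chain.
Insert 203: h=8, bucket 8 empty -> new chain.
Insert 547: h=2, bucket 2 nonempty -> append to chain.
Insert 438: h=3, bucket 3 nonempty -> append to chain.
Insert 420: h=5, bucket 5 nonempty -> append to chain.
Insert 377: h=2, bucket 2 nonempty -> append to chain.
Final buckets:
0: 505
1: _
2: 527 -> 507 -> 547 -> 377
3: 198 -> 438
4: _
5: 930 -> 420
6: 651
7: 542
8: 203
9: _

4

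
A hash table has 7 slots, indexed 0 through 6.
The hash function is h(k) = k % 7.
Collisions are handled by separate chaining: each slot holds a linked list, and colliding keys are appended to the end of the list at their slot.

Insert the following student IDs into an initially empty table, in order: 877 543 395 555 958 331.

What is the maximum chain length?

877 -> bucket 2
543 -> bucket 4
395 -> bucket 3
555 -> bucket 2 (collision)
958 -> bucket 6
331 -> bucket 2 (collision)
Final buckets:
0: -
1: -
2: 877 -> 555 -> 331
3: 395
4: 543
5: -
6: 958

3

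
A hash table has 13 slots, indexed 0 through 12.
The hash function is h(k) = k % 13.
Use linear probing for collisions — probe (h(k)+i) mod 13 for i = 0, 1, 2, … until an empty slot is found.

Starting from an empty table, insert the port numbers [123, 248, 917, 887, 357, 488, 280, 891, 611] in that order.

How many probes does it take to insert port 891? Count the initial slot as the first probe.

5

Insert 123: h=6, slot 6 empty -> index 6.
Insert 248: h=1, slot 1 empty -> index 1.
Insert 917: h=7, slot 7 empty -> index 7.
Insert 887: h=3, slot 3 empty -> index 3.
Insert 357: h=6, slots 6,7 occupied -> index 8.
Insert 488: h=7, slots 7,8 occupied -> index 9.
Insert 280: h=7, slots 7,8,9 occupied -> index 10.
Insert 891: h=7, slots 7,8,9,10 occupied -> index 11.
Insert 611: h=0, slot 0 empty -> index 0.
Table: [611, 248, —, 887, —, —, 123, 917, 357, 488, 280, 891, —]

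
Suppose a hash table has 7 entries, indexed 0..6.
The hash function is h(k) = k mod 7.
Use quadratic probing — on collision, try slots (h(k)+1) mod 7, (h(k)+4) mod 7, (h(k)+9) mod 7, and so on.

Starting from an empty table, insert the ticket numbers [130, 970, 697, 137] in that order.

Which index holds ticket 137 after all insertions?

130: h=4 => slot 4
970: h=4, probe 4,5 => slot 5
697: h=4, probe 4,5,1 => slot 1
137: h=4, probe 4,5,1,6 => slot 6
Table: [∅, 697, ∅, ∅, 130, 970, 137]

6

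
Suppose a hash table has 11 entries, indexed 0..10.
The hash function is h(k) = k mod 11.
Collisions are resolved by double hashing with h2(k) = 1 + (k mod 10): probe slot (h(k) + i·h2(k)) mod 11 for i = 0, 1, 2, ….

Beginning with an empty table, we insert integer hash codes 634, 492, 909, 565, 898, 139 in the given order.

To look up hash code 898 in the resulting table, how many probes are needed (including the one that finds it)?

2

634 hashes to 7; slot 7 is free → place at 7.
492 hashes to 8; slot 8 is free → place at 8.
909 hashes to 7, h2=10; 7 taken → place at 6.
565 hashes to 4; slot 4 is free → place at 4.
898 hashes to 7, h2=9; 7 taken → place at 5.
139 hashes to 7, h2=10; 7,6,5,4 taken → place at 3.
Table: [., ., ., 139, 565, 898, 909, 634, 492, ., .]
Lookup 898: h=7, h2=9, probe 7,5 → found at 5.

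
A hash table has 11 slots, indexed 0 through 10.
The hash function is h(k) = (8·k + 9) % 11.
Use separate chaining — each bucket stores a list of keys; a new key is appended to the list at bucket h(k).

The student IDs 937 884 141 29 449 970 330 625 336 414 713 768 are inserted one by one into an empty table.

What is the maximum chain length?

Insert 937: h=3, bucket 3 empty → new chain.
Insert 884: h=8, bucket 8 empty → new chain.
Insert 141: h=4, bucket 4 empty → new chain.
Insert 29: h=10, bucket 10 empty → new chain.
Insert 449: h=4, bucket 4 nonempty → append to chain.
Insert 970: h=3, bucket 3 nonempty → append to chain.
Insert 330: h=9, bucket 9 empty → new chain.
Insert 625: h=4, bucket 4 nonempty → append to chain.
Insert 336: h=2, bucket 2 empty → new chain.
Insert 414: h=10, bucket 10 nonempty → append to chain.
Insert 713: h=4, bucket 4 nonempty → append to chain.
Insert 768: h=4, bucket 4 nonempty → append to chain.
Final buckets:
0: .
1: .
2: 336
3: 937 -> 970
4: 141 -> 449 -> 625 -> 713 -> 768
5: .
6: .
7: .
8: 884
9: 330
10: 29 -> 414

5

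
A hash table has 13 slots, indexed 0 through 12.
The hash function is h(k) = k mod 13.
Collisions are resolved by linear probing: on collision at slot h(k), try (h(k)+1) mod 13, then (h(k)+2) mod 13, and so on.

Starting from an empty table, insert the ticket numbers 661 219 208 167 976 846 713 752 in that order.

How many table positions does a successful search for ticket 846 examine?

Insert 661: h=11, slot 11 empty -> index 11.
Insert 219: h=11, slot 11 occupied -> index 12.
Insert 208: h=0, slot 0 empty -> index 0.
Insert 167: h=11, slots 11,12,0 occupied -> index 1.
Insert 976: h=1, slot 1 occupied -> index 2.
Insert 846: h=1, slots 1,2 occupied -> index 3.
Insert 713: h=11, slots 11,12,0,1,2,3 occupied -> index 4.
Insert 752: h=11, slots 11,12,0,1,2,3,4 occupied -> index 5.
Table: [208, 167, 976, 846, 713, 752, _, _, _, _, _, 661, 219]
Lookup 846: h=1, probe 1,2,3 → found at 3.

3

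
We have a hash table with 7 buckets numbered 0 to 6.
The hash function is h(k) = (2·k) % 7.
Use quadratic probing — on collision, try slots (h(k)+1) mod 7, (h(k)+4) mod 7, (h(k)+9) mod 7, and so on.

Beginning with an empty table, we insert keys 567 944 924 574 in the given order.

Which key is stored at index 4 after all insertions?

567 hashes to 0; slot 0 is free -> place at 0.
944 hashes to 5; slot 5 is free -> place at 5.
924 hashes to 0; 0 taken -> place at 1.
574 hashes to 0; 0,1 taken -> place at 4.
Table: [567, 924, _, _, 574, 944, _]

574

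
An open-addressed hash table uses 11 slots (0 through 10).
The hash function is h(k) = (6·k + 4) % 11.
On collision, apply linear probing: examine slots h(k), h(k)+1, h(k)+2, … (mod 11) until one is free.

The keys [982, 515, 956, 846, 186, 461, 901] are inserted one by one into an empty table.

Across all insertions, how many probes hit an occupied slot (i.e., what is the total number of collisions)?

14

Insert 982: h=0, slot 0 empty → index 0.
Insert 515: h=3, slot 3 empty → index 3.
Insert 956: h=9, slot 9 empty → index 9.
Insert 846: h=9, slot 9 occupied → index 10.
Insert 186: h=9, slots 9,10,0 occupied → index 1.
Insert 461: h=9, slots 9,10,0,1 occupied → index 2.
Insert 901: h=9, slots 9,10,0,1,2,3 occupied → index 4.
Table: [982, 186, 461, 515, 901, ., ., ., ., 956, 846]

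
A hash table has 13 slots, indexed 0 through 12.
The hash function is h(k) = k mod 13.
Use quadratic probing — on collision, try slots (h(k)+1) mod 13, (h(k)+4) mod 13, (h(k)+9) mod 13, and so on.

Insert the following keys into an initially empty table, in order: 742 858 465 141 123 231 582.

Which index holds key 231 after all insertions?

9

742 hashes to 1; slot 1 is free => place at 1.
858 hashes to 0; slot 0 is free => place at 0.
465 hashes to 10; slot 10 is free => place at 10.
141 hashes to 11; slot 11 is free => place at 11.
123 hashes to 6; slot 6 is free => place at 6.
231 hashes to 10; 10,11,1,6,0 taken => place at 9.
582 hashes to 10; 10,11,1,6,0,9 taken => place at 7.
Table: [858, 742, -, -, -, -, 123, 582, -, 231, 465, 141, -]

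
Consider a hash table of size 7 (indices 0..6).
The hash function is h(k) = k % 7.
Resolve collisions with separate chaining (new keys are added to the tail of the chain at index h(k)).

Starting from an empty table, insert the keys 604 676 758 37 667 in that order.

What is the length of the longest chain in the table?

4

604 -> bucket 2
676 -> bucket 4
758 -> bucket 2 (collision)
37 -> bucket 2 (collision)
667 -> bucket 2 (collision)
Final buckets:
0: —
1: —
2: 604 -> 758 -> 37 -> 667
3: —
4: 676
5: —
6: —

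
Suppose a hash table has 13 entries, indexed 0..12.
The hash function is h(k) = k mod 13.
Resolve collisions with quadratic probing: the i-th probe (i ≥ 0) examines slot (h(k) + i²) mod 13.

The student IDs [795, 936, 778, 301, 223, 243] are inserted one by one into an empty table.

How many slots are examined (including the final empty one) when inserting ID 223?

3

Insert 795: h=2, slot 2 empty → index 2.
Insert 936: h=0, slot 0 empty → index 0.
Insert 778: h=11, slot 11 empty → index 11.
Insert 301: h=2, slot 2 occupied → index 3.
Insert 223: h=2, slots 2,3 occupied → index 6.
Insert 243: h=9, slot 9 empty → index 9.
Table: [936, -, 795, 301, -, -, 223, -, -, 243, -, 778, -]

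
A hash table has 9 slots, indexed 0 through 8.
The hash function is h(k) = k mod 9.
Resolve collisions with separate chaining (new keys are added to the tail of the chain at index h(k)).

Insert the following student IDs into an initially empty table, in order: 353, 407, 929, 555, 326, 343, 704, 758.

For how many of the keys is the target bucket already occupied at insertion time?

353 -> bucket 2
407 -> bucket 2 (collision)
929 -> bucket 2 (collision)
555 -> bucket 6
326 -> bucket 2 (collision)
343 -> bucket 1
704 -> bucket 2 (collision)
758 -> bucket 2 (collision)
Final buckets:
0: .
1: 343
2: 353 -> 407 -> 929 -> 326 -> 704 -> 758
3: .
4: .
5: .
6: 555
7: .
8: .

5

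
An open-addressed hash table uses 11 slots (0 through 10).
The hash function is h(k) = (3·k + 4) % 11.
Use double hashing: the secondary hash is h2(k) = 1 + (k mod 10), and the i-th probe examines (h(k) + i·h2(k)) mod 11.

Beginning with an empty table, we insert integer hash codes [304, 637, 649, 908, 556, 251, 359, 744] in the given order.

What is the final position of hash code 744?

304 hashes to 3; slot 3 is free → place at 3.
637 hashes to 1; slot 1 is free → place at 1.
649 hashes to 4; slot 4 is free → place at 4.
908 hashes to 0; slot 0 is free → place at 0.
556 hashes to 0, h2=7; 0 taken → place at 7.
251 hashes to 9; slot 9 is free → place at 9.
359 hashes to 3, h2=10; 3 taken → place at 2.
744 hashes to 3, h2=5; 3 taken → place at 8.
Table: [908, 637, 359, 304, 649, ., ., 556, 744, 251, .]

8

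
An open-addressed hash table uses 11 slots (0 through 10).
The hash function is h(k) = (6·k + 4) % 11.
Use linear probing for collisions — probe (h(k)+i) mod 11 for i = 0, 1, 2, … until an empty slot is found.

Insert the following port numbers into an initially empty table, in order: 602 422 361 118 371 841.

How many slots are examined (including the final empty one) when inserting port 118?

602: h=8 → slot 8
422: h=6 → slot 6
361: h=3 → slot 3
118: h=8, probe 8,9 → slot 9
371: h=8, probe 8,9,10 → slot 10
841: h=1 → slot 1
Table: [∅, 841, ∅, 361, ∅, ∅, 422, ∅, 602, 118, 371]

2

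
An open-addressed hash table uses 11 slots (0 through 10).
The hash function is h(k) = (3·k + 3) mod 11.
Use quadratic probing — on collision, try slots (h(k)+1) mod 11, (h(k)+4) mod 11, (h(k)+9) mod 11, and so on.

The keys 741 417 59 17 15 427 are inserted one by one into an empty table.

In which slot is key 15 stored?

8

741 hashes to 4; slot 4 is free -> place at 4.
417 hashes to 0; slot 0 is free -> place at 0.
59 hashes to 4; 4 taken -> place at 5.
17 hashes to 10; slot 10 is free -> place at 10.
15 hashes to 4; 4,5 taken -> place at 8.
427 hashes to 8; 8 taken -> place at 9.
Table: [417, —, —, —, 741, 59, —, —, 15, 427, 17]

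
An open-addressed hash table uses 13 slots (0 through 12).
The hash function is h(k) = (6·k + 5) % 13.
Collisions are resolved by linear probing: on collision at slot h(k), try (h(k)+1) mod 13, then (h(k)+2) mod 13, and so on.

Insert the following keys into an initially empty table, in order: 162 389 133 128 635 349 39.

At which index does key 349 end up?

8

162: h=2 → slot 2
389: h=12 → slot 12
133: h=10 → slot 10
128: h=6 → slot 6
635: h=6, probe 6,7 → slot 7
349: h=6, probe 6,7,8 → slot 8
39: h=5 → slot 5
Table: [_, _, 162, _, _, 39, 128, 635, 349, _, 133, _, 389]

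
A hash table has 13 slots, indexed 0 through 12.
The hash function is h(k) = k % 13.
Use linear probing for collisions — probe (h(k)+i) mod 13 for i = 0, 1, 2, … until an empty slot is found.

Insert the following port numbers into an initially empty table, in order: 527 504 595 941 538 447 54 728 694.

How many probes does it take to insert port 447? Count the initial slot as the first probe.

4

527: h=7 => slot 7
504: h=10 => slot 10
595: h=10, probe 10,11 => slot 11
941: h=5 => slot 5
538: h=5, probe 5,6 => slot 6
447: h=5, probe 5,6,7,8 => slot 8
54: h=2 => slot 2
728: h=0 => slot 0
694: h=5, probe 5,6,7,8,9 => slot 9
Table: [728, —, 54, —, —, 941, 538, 527, 447, 694, 504, 595, —]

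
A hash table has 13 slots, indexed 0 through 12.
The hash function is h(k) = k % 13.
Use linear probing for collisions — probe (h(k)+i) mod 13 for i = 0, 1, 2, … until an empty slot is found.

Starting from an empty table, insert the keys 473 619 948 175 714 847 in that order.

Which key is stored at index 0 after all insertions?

714

473: h=5 -> slot 5
619: h=8 -> slot 8
948: h=12 -> slot 12
175: h=6 -> slot 6
714: h=12, probe 12,0 -> slot 0
847: h=2 -> slot 2
Table: [714, ∅, 847, ∅, ∅, 473, 175, ∅, 619, ∅, ∅, ∅, 948]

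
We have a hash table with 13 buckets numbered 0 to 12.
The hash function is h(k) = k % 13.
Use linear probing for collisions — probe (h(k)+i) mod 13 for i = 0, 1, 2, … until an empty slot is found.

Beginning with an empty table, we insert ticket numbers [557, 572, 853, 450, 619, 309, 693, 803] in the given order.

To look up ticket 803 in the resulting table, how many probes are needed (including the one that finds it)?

Insert 557: h=11, slot 11 empty → index 11.
Insert 572: h=0, slot 0 empty → index 0.
Insert 853: h=8, slot 8 empty → index 8.
Insert 450: h=8, slot 8 occupied → index 9.
Insert 619: h=8, slots 8,9 occupied → index 10.
Insert 309: h=10, slots 10,11 occupied → index 12.
Insert 693: h=4, slot 4 empty → index 4.
Insert 803: h=10, slots 10,11,12,0 occupied → index 1.
Table: [572, 803, ∅, ∅, 693, ∅, ∅, ∅, 853, 450, 619, 557, 309]
Lookup 803: h=10, probe 10,11,12,0,1 → found at 1.

5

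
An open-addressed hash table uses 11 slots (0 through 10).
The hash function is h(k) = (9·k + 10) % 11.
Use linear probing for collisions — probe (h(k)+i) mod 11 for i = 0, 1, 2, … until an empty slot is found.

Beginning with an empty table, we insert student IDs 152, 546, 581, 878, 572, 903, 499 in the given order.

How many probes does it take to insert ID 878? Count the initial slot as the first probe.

3

Insert 152: h=3, slot 3 empty -> index 3.
Insert 546: h=7, slot 7 empty -> index 7.
Insert 581: h=3, slot 3 occupied -> index 4.
Insert 878: h=3, slots 3,4 occupied -> index 5.
Insert 572: h=10, slot 10 empty -> index 10.
Insert 903: h=8, slot 8 empty -> index 8.
Insert 499: h=2, slot 2 empty -> index 2.
Table: [∅, ∅, 499, 152, 581, 878, ∅, 546, 903, ∅, 572]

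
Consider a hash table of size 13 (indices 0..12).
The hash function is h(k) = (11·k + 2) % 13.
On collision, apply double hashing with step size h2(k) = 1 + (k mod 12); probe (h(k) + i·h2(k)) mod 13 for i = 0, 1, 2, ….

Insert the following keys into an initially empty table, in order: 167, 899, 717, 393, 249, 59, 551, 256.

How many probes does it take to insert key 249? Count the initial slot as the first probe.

167 hashes to 6; slot 6 is free => place at 6.
899 hashes to 11; slot 11 is free => place at 11.
717 hashes to 11, h2=10; 11 taken => place at 8.
393 hashes to 9; slot 9 is free => place at 9.
249 hashes to 11, h2=10; 11,8 taken => place at 5.
59 hashes to 1; slot 1 is free => place at 1.
551 hashes to 5, h2=12; 5 taken => place at 4.
256 hashes to 10; slot 10 is free => place at 10.
Table: [., 59, ., ., 551, 249, 167, ., 717, 393, 256, 899, .]

3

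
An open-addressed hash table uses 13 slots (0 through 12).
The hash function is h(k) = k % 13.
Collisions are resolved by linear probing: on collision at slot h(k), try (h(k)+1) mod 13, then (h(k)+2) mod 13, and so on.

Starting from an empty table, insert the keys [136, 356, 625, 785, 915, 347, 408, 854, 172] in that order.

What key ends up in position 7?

136: h=6 -> slot 6
356: h=5 -> slot 5
625: h=1 -> slot 1
785: h=5, probe 5,6,7 -> slot 7
915: h=5, probe 5,6,7,8 -> slot 8
347: h=9 -> slot 9
408: h=5, probe 5,6,7,8,9,10 -> slot 10
854: h=9, probe 9,10,11 -> slot 11
172: h=3 -> slot 3
Table: [—, 625, —, 172, —, 356, 136, 785, 915, 347, 408, 854, —]

785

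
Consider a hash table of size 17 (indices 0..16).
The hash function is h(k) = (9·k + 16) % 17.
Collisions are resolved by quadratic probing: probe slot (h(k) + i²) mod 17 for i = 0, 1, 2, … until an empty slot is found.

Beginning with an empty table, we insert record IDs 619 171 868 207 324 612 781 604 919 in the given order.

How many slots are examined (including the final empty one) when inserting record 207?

2

619 hashes to 11; slot 11 is free → place at 11.
171 hashes to 8; slot 8 is free → place at 8.
868 hashes to 8; 8 taken → place at 9.
207 hashes to 9; 9 taken → place at 10.
324 hashes to 8; 8,9 taken → place at 12.
612 hashes to 16; slot 16 is free → place at 16.
781 hashes to 7; slot 7 is free → place at 7.
604 hashes to 12; 12 taken → place at 13.
919 hashes to 8; 8,9,12 taken → place at 0.
Table: [919, —, —, —, —, —, —, 781, 171, 868, 207, 619, 324, 604, —, —, 612]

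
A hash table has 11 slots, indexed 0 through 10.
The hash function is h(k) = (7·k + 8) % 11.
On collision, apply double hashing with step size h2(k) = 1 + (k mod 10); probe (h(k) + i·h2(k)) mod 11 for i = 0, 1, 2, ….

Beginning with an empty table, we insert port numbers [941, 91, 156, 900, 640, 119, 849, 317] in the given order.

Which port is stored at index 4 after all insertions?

Insert 941: h=6, slot 6 empty => index 6.
Insert 91: h=7, slot 7 empty => index 7.
Insert 156: h=0, slot 0 empty => index 0.
Insert 900: h=5, slot 5 empty => index 5.
Insert 640: h=0, h2=1, slot 0 occupied => index 1.
Insert 119: h=5, h2=10, slot 5 occupied => index 4.
Insert 849: h=0, h2=10, slot 0 occupied => index 10.
Insert 317: h=5, h2=8, slot 5 occupied => index 2.
Table: [156, 640, 317, _, 119, 900, 941, 91, _, _, 849]

119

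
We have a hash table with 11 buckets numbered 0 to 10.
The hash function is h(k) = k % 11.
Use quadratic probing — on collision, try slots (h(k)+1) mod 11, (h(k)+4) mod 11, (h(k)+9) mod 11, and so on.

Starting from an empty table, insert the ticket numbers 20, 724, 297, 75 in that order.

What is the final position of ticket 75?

2

20 hashes to 9; slot 9 is free => place at 9.
724 hashes to 9; 9 taken => place at 10.
297 hashes to 0; slot 0 is free => place at 0.
75 hashes to 9; 9,10 taken => place at 2.
Table: [297, ∅, 75, ∅, ∅, ∅, ∅, ∅, ∅, 20, 724]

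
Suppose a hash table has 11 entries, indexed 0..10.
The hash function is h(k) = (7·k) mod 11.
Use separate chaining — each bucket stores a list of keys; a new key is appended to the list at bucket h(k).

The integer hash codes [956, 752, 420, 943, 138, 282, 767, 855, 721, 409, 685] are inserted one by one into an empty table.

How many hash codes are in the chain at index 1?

3

Insert 956: h=4, bucket 4 empty → new chain.
Insert 752: h=6, bucket 6 empty → new chain.
Insert 420: h=3, bucket 3 empty → new chain.
Insert 943: h=1, bucket 1 empty → new chain.
Insert 138: h=9, bucket 9 empty → new chain.
Insert 282: h=5, bucket 5 empty → new chain.
Insert 767: h=1, bucket 1 nonempty → append to chain.
Insert 855: h=1, bucket 1 nonempty → append to chain.
Insert 721: h=9, bucket 9 nonempty → append to chain.
Insert 409: h=3, bucket 3 nonempty → append to chain.
Insert 685: h=10, bucket 10 empty → new chain.
Final buckets:
0: ∅
1: 943 -> 767 -> 855
2: ∅
3: 420 -> 409
4: 956
5: 282
6: 752
7: ∅
8: ∅
9: 138 -> 721
10: 685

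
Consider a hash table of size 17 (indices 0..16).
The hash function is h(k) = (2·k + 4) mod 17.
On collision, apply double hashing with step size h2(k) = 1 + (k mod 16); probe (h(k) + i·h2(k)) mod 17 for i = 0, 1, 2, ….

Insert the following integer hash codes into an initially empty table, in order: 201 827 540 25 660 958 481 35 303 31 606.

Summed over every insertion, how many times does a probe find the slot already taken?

10

201: h=15 => slot 15
827: h=9 => slot 9
540: h=13 => slot 13
25: h=3 => slot 3
660: h=15, h2=5, probe 15,3,8 => slot 8
958: h=16 => slot 16
481: h=14 => slot 14
35: h=6 => slot 6
303: h=15, h2=16, probe 15,14,13,12 => slot 12
31: h=15, h2=16, probe 15,14,13,12,11 => slot 11
606: h=9, h2=15, probe 9,7 => slot 7
Table: [—, —, —, 25, —, —, 35, 606, 660, 827, —, 31, 303, 540, 481, 201, 958]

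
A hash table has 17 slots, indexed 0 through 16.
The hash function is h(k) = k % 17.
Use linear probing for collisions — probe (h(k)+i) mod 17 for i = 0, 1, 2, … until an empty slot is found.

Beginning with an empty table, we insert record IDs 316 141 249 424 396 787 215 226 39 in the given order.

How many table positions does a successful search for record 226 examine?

4

316: h=10 -> slot 10
141: h=5 -> slot 5
249: h=11 -> slot 11
424: h=16 -> slot 16
396: h=5, probe 5,6 -> slot 6
787: h=5, probe 5,6,7 -> slot 7
215: h=11, probe 11,12 -> slot 12
226: h=5, probe 5,6,7,8 -> slot 8
39: h=5, probe 5,6,7,8,9 -> slot 9
Table: [-, -, -, -, -, 141, 396, 787, 226, 39, 316, 249, 215, -, -, -, 424]
Lookup 226: h=5, probe 5,6,7,8 → found at 8.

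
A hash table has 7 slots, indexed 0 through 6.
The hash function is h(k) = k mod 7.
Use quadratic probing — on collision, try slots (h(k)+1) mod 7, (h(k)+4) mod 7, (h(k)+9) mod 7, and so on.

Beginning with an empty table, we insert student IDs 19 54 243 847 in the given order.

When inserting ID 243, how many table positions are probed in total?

3

19: h=5 -> slot 5
54: h=5, probe 5,6 -> slot 6
243: h=5, probe 5,6,2 -> slot 2
847: h=0 -> slot 0
Table: [847, ∅, 243, ∅, ∅, 19, 54]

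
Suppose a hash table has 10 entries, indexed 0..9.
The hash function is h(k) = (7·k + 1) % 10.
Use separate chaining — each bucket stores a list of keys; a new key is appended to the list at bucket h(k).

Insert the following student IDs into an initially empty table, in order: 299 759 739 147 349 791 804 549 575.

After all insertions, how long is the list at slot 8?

299 -> bucket 4
759 -> bucket 4 (collision)
739 -> bucket 4 (collision)
147 -> bucket 0
349 -> bucket 4 (collision)
791 -> bucket 8
804 -> bucket 9
549 -> bucket 4 (collision)
575 -> bucket 6
Final buckets:
0: 147
1: _
2: _
3: _
4: 299 -> 759 -> 739 -> 349 -> 549
5: _
6: 575
7: _
8: 791
9: 804

1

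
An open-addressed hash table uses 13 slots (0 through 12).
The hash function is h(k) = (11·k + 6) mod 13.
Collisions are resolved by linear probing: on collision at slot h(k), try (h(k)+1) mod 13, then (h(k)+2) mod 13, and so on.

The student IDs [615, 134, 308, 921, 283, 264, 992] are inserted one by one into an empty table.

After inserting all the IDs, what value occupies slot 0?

615 hashes to 11; slot 11 is free → place at 11.
134 hashes to 11; 11 taken → place at 12.
308 hashes to 1; slot 1 is free → place at 1.
921 hashes to 10; slot 10 is free → place at 10.
283 hashes to 12; 12 taken → place at 0.
264 hashes to 11; 11,12,0,1 taken → place at 2.
992 hashes to 11; 11,12,0,1,2 taken → place at 3.
Table: [283, 308, 264, 992, ∅, ∅, ∅, ∅, ∅, ∅, 921, 615, 134]

283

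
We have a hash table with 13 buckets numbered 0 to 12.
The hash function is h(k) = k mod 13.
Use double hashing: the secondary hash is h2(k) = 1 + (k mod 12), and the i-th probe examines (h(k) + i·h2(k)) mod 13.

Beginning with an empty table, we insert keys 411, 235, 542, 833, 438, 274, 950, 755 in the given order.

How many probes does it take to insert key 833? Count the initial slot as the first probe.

Insert 411: h=8, slot 8 empty => index 8.
Insert 235: h=1, slot 1 empty => index 1.
Insert 542: h=9, slot 9 empty => index 9.
Insert 833: h=1, h2=6, slot 1 occupied => index 7.
Insert 438: h=9, h2=7, slot 9 occupied => index 3.
Insert 274: h=1, h2=11, slot 1 occupied => index 12.
Insert 950: h=1, h2=3, slot 1 occupied => index 4.
Insert 755: h=1, h2=12, slot 1 occupied => index 0.
Table: [755, 235, ., 438, 950, ., ., 833, 411, 542, ., ., 274]

2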